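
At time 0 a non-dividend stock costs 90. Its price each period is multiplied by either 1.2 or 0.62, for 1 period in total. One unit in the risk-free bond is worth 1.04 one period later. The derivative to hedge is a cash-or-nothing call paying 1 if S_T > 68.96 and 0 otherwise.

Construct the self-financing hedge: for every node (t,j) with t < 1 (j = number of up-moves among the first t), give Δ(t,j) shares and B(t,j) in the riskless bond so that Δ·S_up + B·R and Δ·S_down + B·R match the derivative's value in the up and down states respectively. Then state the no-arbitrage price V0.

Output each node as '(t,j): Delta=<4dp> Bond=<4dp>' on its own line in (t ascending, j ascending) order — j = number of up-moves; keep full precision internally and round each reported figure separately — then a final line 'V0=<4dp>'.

(0,0): Delta=0.0192 Bond=-1.0279
V0=0.6963

Risk-neutral probability p* = (R−d)/(u−d) = (1.04−0.62)/(1.2−0.62) = 0.7241.
Terminal payoffs: V(1,0)=0.0000, V(1,1)=1.0000
(0,0): S=90.0000. Δ = (V_up−V_dn)/(S_up−S_dn) = (1.0000−0.0000)/(108.0000−55.8000) = 0.0192. V = [p*·1.0000 + (1−p*)·0.0000]/1.04 = 0.6963. B = V − Δ·S = -1.0279.
Each (Δ,B) replicates both successor values, so the strategy is self-financing and V0 is arbitrage-free.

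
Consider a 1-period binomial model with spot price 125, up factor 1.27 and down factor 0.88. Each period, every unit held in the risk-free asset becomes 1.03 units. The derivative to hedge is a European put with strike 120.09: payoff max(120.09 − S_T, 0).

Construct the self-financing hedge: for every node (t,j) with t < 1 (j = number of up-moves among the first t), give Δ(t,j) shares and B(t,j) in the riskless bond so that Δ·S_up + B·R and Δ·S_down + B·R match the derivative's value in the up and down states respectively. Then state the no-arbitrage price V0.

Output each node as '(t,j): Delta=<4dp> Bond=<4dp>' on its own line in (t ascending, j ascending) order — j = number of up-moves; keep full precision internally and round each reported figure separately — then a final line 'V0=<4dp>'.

(0,0): Delta=-0.2070 Bond=31.9002
V0=6.0284

Since d<R<u, set p* = (R−d)/(u−d) = 0.3846; price each node as the discounted p*-expectation of its children.
At expiry t=1: V(1,0)=10.0900, V(1,1)=0.0000
Node (0,0) S=125.0000: V=(p*·0.0000+(1−p*)·10.0900)/1.03=6.0284; Δ=(0.0000−10.0900)/(158.7500−110.0000)=-0.2070; B=V−Δ·S=31.9002
Each (Δ,B) replicates both successor values, so the strategy is self-financing and V0 is arbitrage-free.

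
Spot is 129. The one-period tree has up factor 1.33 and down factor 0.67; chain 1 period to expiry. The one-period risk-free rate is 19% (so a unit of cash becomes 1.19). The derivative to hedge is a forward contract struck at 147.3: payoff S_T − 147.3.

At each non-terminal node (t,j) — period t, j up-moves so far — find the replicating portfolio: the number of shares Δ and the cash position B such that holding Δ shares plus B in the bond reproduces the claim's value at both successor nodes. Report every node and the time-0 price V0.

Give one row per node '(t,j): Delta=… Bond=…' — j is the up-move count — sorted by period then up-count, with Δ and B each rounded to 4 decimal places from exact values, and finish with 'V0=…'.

The replicating-portfolio and risk-neutral prices coincide; use p* = (1.19−0.67)/(1.33−0.67) = 0.7879 for the latter.
Payoff layer (t=1): V(1,0)=-60.8700, V(1,1)=24.2700
  t=0,j=0: stock 129.0000 → up 171.5700 (V=24.2700), down 86.4300 (V=-60.8700). Price 5.2185; hedge Δ=1.0000, bond B=-123.7815.
The time-0 hedge costs 5.2185, which is the no-arbitrage price.

(0,0): Delta=1.0000 Bond=-123.7815
V0=5.2185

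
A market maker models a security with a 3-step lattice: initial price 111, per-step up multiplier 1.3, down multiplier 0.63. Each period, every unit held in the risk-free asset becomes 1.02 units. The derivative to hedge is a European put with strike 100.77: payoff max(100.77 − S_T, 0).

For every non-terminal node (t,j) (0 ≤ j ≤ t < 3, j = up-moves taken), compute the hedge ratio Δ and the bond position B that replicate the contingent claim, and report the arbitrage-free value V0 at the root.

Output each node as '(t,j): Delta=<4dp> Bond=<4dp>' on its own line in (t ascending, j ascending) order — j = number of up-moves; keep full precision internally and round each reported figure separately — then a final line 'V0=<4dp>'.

(0,0): Delta=-0.3401 Bond=55.2774
(1,0): Delta=-0.7879 Bond=87.6970
(1,1): Delta=-0.1843 Bond=33.9011
(2,0): Delta=-1.0000 Bond=98.7941
(2,1): Delta=-0.7141 Bond=82.7429
(2,2): Delta=0.0000 Bond=0.0000
V0=17.5227

Since d<R<u, set p* = (R−d)/(u−d) = 0.5821; price each node as the discounted p*-expectation of its children.
At expiry t=3: V(3,0)=73.0148, V(3,1)=43.4973, V(3,2)=0.0000, V(3,3)=0.0000
  t=2,j=0: stock 44.0559 → up 57.2727 (V=43.4973), down 27.7552 (V=73.0148). Price 54.7382; hedge Δ=-1.0000, bond B=98.7941.
  t=2,j=1: stock 90.9090 → up 118.1817 (V=0.0000), down 57.2727 (V=43.4973). Price 17.8216; hedge Δ=-0.7141, bond B=82.7429.
  t=2,j=2: stock 187.5900 → up 243.8670 (V=0.0000), down 118.1817 (V=0.0000). Price 0.0000; hedge Δ=0.0000, bond B=0.0000.
  t=1,j=0: stock 69.9300 → up 90.9090 (V=17.8216), down 44.0559 (V=54.7382). Price 32.5975; hedge Δ=-0.7879, bond B=87.6970.
  t=1,j=1: stock 144.3000 → up 187.5900 (V=0.0000), down 90.9090 (V=17.8216). Price 7.3018; hedge Δ=-0.1843, bond B=33.9011.
  t=0,j=0: stock 111.0000 → up 144.3000 (V=7.3018), down 69.9300 (V=32.5975). Price 17.5227; hedge Δ=-0.3401, bond B=55.2774.
Check: Δ(0,0)·S0 + B(0,0) = 17.5227 = V0.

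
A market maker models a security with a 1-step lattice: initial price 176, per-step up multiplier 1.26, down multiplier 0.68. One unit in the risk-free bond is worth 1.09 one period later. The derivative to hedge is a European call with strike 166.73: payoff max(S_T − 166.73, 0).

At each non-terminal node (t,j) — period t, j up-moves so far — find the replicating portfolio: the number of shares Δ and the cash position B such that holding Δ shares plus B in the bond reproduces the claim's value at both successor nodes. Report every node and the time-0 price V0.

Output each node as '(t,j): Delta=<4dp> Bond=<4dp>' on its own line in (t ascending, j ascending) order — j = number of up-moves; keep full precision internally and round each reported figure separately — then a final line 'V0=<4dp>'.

(0,0): Delta=0.5391 Bond=-59.1908
V0=35.6885

Risk-neutral probability p* = (R−d)/(u−d) = (1.09−0.68)/(1.26−0.68) = 0.7069.
At expiry t=1: V(1,0)=0.0000, V(1,1)=55.0300
Node (0,0) S=176.0000: V=(p*·55.0300+(1−p*)·0.0000)/1.09=35.6885; Δ=(55.0300−0.0000)/(221.7600−119.6800)=0.5391; B=V−Δ·S=-59.1908
Check: Δ(0,0)·S0 + B(0,0) = 35.6885 = V0.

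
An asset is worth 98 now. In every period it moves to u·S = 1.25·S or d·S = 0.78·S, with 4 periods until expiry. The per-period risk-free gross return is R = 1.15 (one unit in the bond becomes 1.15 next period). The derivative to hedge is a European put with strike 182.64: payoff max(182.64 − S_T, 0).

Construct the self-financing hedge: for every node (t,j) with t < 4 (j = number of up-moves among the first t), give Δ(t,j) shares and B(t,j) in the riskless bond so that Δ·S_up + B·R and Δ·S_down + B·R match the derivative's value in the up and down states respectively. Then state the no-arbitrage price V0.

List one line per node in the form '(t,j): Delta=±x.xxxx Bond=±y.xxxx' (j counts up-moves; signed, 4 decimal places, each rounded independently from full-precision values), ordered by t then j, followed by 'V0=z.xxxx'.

(0,0): Delta=-0.6057 Bond=78.2148
(1,0): Delta=-1.0000 Bond=120.0888
(1,1): Delta=-0.5392 Bond=81.8006
(2,0): Delta=-1.0000 Bond=138.1021
(2,1): Delta=-1.0000 Bond=138.1021
(2,2): Delta=-0.4615 Bond=82.1704
(3,0): Delta=-1.0000 Bond=158.8174
(3,1): Delta=-1.0000 Bond=158.8174
(3,2): Delta=-1.0000 Bond=158.8174
(3,3): Delta=-0.3706 Bond=77.1118
V0=18.8580

Since d<R<u, set p* = (R−d)/(u−d) = 0.7872; price each node as the discounted p*-expectation of its children.
Terminal payoffs: V(4,0)=146.3652, V(4,1)=124.5074, V(4,2)=89.4787, V(4,3)=33.3431, V(4,4)=0.0000
Node (3,0) S=46.5061: V=(p*·124.5074+(1−p*)·146.3652)/1.15=112.3113; Δ=(124.5074−146.3652)/(58.1326−36.2748)=-1.0000; B=V−Δ·S=158.8174
Node (3,1) S=74.5290: V=(p*·89.4787+(1−p*)·124.5074)/1.15=84.2884; Δ=(89.4787−124.5074)/(93.1613−58.1326)=-1.0000; B=V−Δ·S=158.8174
Node (3,2) S=119.4375: V=(p*·33.3431+(1−p*)·89.4787)/1.15=39.3799; Δ=(33.3431−89.4787)/(149.2969−93.1613)=-1.0000; B=V−Δ·S=158.8174
Node (3,3) S=191.4062: V=(p*·0.0000+(1−p*)·33.3431)/1.15=6.1689; Δ=(0.0000−33.3431)/(239.2578−149.2969)=-0.3706; B=V−Δ·S=77.1118
Node (2,0) S=59.6232: V=(p*·84.2884+(1−p*)·112.3113)/1.15=78.4789; Δ=(84.2884−112.3113)/(74.5290−46.5061)=-1.0000; B=V−Δ·S=138.1021
Node (2,1) S=95.5500: V=(p*·39.3799+(1−p*)·84.2884)/1.15=42.5521; Δ=(39.3799−84.2884)/(119.4375−74.5290)=-1.0000; B=V−Δ·S=138.1021
Node (2,2) S=153.1250: V=(p*·6.1689+(1−p*)·39.3799)/1.15=11.5088; Δ=(6.1689−39.3799)/(191.4062−119.4375)=-0.4615; B=V−Δ·S=82.1704
Node (1,0) S=76.4400: V=(p*·42.5521+(1−p*)·78.4789)/1.15=43.6488; Δ=(42.5521−78.4789)/(95.5500−59.6232)=-1.0000; B=V−Δ·S=120.0888
Node (1,1) S=122.5000: V=(p*·11.5088+(1−p*)·42.5521)/1.15=15.7511; Δ=(11.5088−42.5521)/(153.1250−95.5500)=-0.5392; B=V−Δ·S=81.8006
Node (0,0) S=98.0000: V=(p*·15.7511+(1−p*)·43.6488)/1.15=18.8580; Δ=(15.7511−43.6488)/(122.5000−76.4400)=-0.6057; B=V−Δ·S=78.2148
Root portfolio cost Δ·98+B reproduces V0=18.8580.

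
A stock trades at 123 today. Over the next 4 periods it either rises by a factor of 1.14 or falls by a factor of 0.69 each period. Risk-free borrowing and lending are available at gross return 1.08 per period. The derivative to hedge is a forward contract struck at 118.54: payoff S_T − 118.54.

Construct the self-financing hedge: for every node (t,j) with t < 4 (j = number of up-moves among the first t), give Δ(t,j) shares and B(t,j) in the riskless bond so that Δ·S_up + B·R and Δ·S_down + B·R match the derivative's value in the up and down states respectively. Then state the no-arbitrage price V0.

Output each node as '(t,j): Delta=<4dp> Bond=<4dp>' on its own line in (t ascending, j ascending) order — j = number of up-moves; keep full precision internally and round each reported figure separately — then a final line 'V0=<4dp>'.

(0,0): Delta=1.0000 Bond=-87.1304
(1,0): Delta=1.0000 Bond=-94.1009
(1,1): Delta=1.0000 Bond=-94.1009
(2,0): Delta=1.0000 Bond=-101.6289
(2,1): Delta=1.0000 Bond=-101.6289
(2,2): Delta=1.0000 Bond=-101.6289
(3,0): Delta=1.0000 Bond=-109.7593
(3,1): Delta=1.0000 Bond=-109.7593
(3,2): Delta=1.0000 Bond=-109.7593
(3,3): Delta=1.0000 Bond=-109.7593
V0=35.8696

Under the risk-neutral measure, an up-move has probability p* = (R−d)/(u−d) = 0.8667 and values discount at R = 1.08.
Terminal values V(4,·): V(4,0)=-90.6594, V(4,1)=-72.4765, V(4,2)=-42.4350, V(4,3)=7.1986, V(4,4)=89.2021
(3,0): S=40.4066. Δ = (V_up−V_dn)/(S_up−S_dn) = (-72.4765−-90.6594)/(46.0635−27.8806) = 1.0000. V = [p*·-72.4765 + (1−p*)·-90.6594]/1.08 = -69.3527. B = V − Δ·S = -109.7593.
(3,1): S=66.7587. Δ = (V_up−V_dn)/(S_up−S_dn) = (-42.4350−-72.4765)/(76.1050−46.0635) = 1.0000. V = [p*·-42.4350 + (1−p*)·-72.4765]/1.08 = -43.0005. B = V − Δ·S = -109.7593.
(3,2): S=110.2971. Δ = (V_up−V_dn)/(S_up−S_dn) = (7.1986−-42.4350)/(125.7386−76.1050) = 1.0000. V = [p*·7.1986 + (1−p*)·-42.4350]/1.08 = 0.5378. B = V − Δ·S = -109.7593.
(3,3): S=182.2299. Δ = (V_up−V_dn)/(S_up−S_dn) = (89.2021−7.1986)/(207.7421−125.7386) = 1.0000. V = [p*·89.2021 + (1−p*)·7.1986]/1.08 = 72.4707. B = V − Δ·S = -109.7593.
(2,0): S=58.5603. Δ = (V_up−V_dn)/(S_up−S_dn) = (-43.0005−-69.3527)/(66.7587−40.4066) = 1.0000. V = [p*·-43.0005 + (1−p*)·-69.3527]/1.08 = -43.0686. B = V − Δ·S = -101.6289.
(2,1): S=96.7518. Δ = (V_up−V_dn)/(S_up−S_dn) = (0.5378−-43.0005)/(110.2971−66.7587) = 1.0000. V = [p*·0.5378 + (1−p*)·-43.0005]/1.08 = -4.8771. B = V − Δ·S = -101.6289.
(2,2): S=159.8508. Δ = (V_up−V_dn)/(S_up−S_dn) = (72.4707−0.5378)/(182.2299−110.2971) = 1.0000. V = [p*·72.4707 + (1−p*)·0.5378]/1.08 = 58.2219. B = V − Δ·S = -101.6289.
(1,0): S=84.8700. Δ = (V_up−V_dn)/(S_up−S_dn) = (-4.8771−-43.0686)/(96.7518−58.5603) = 1.0000. V = [p*·-4.8771 + (1−p*)·-43.0686]/1.08 = -9.2309. B = V − Δ·S = -94.1009.
(1,1): S=140.2200. Δ = (V_up−V_dn)/(S_up−S_dn) = (58.2219−-4.8771)/(159.8508−96.7518) = 1.0000. V = [p*·58.2219 + (1−p*)·-4.8771]/1.08 = 46.1191. B = V − Δ·S = -94.1009.
(0,0): S=123.0000. Δ = (V_up−V_dn)/(S_up−S_dn) = (46.1191−-9.2309)/(140.2200−84.8700) = 1.0000. V = [p*·46.1191 + (1−p*)·-9.2309]/1.08 = 35.8696. B = V − Δ·S = -87.1304.
Check: Δ(0,0)·S0 + B(0,0) = 35.8696 = V0.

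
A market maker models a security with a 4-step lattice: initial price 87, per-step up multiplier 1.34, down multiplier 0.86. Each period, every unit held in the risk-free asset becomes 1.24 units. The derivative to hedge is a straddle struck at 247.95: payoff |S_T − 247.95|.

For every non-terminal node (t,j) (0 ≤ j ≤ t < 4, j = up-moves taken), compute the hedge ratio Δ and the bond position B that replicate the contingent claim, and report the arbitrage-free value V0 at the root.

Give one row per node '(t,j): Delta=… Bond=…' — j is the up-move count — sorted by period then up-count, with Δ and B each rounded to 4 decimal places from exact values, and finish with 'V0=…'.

Risk-neutral probability p* = (R−d)/(u−d) = (1.24−0.86)/(1.34−0.86) = 0.7917.
Terminal values V(4,·): V(4,0)=200.3603, V(4,1)=173.7986, V(4,2)=132.4118, V(4,3)=67.9253, V(4,4)=32.5536
  t=3,j=0: stock 55.3369 → up 74.1514 (V=173.7986), down 47.5897 (V=200.3603). Price 144.6228; hedge Δ=-1.0000, bond B=199.9597.
  t=3,j=1: stock 86.2226 → up 115.5382 (V=132.4118), down 74.1514 (V=173.7986). Price 113.7371; hedge Δ=-1.0000, bond B=199.9597.
  t=3,j=2: stock 134.3468 → up 180.0247 (V=67.9253), down 115.5382 (V=132.4118). Price 65.6129; hedge Δ=-1.0000, bond B=199.9597.
  t=3,j=3: stock 209.3310 → up 280.5036 (V=32.5536), down 180.0247 (V=67.9253). Price 32.1957; hedge Δ=-0.3520, bond B=105.8868.
  t=2,j=0: stock 64.3452 → up 86.2226 (V=113.7371), down 55.3369 (V=144.6228). Price 96.9126; hedge Δ=-1.0000, bond B=161.2578.
  t=2,j=1: stock 100.2588 → up 134.3468 (V=65.6129), down 86.2226 (V=113.7371). Price 60.9990; hedge Δ=-1.0000, bond B=161.2578.
  t=2,j=2: stock 156.2172 → up 209.3310 (V=32.1957), down 134.3468 (V=65.6129). Price 31.5787; hedge Δ=-0.4457, bond B=101.1978.
  t=1,j=0: stock 74.8200 → up 100.2588 (V=60.9990), down 64.3452 (V=96.9126). Price 55.2266; hedge Δ=-1.0000, bond B=130.0466.
  t=1,j=1: stock 116.5800 → up 156.2172 (V=31.5787), down 100.2588 (V=60.9990). Price 30.4096; hedge Δ=-0.5258, bond B=91.7019.
  t=0,j=0: stock 87.0000 → up 116.5800 (V=30.4096), down 74.8200 (V=55.2266). Price 28.6934; hedge Δ=-0.5943, bond B=80.3954.
Each (Δ,B) replicates both successor values, so the strategy is self-financing and V0 is arbitrage-free.

(0,0): Delta=-0.5943 Bond=80.3954
(1,0): Delta=-1.0000 Bond=130.0466
(1,1): Delta=-0.5258 Bond=91.7019
(2,0): Delta=-1.0000 Bond=161.2578
(2,1): Delta=-1.0000 Bond=161.2578
(2,2): Delta=-0.4457 Bond=101.1978
(3,0): Delta=-1.0000 Bond=199.9597
(3,1): Delta=-1.0000 Bond=199.9597
(3,2): Delta=-1.0000 Bond=199.9597
(3,3): Delta=-0.3520 Bond=105.8868
V0=28.6934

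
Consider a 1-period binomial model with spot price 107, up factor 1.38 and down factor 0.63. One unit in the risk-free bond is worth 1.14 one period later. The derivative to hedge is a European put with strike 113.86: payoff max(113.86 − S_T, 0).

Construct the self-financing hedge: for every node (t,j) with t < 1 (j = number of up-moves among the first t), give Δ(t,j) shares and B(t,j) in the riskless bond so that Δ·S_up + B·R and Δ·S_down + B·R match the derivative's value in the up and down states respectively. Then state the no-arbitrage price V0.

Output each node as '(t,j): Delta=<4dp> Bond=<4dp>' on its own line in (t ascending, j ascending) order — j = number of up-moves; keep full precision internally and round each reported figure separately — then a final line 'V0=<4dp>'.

(0,0): Delta=-0.5788 Bond=74.9719
V0=13.0386

Risk-neutral probability p* = (R−d)/(u−d) = (1.14−0.63)/(1.38−0.63) = 0.6800.
Payoff layer (t=1): V(1,0)=46.4500, V(1,1)=0.0000
Node (0,0) S=107.0000: V=(p*·0.0000+(1−p*)·46.4500)/1.14=13.0386; Δ=(0.0000−46.4500)/(147.6600−67.4100)=-0.5788; B=V−Δ·S=74.9719
The time-0 hedge costs 13.0386, which is the no-arbitrage price.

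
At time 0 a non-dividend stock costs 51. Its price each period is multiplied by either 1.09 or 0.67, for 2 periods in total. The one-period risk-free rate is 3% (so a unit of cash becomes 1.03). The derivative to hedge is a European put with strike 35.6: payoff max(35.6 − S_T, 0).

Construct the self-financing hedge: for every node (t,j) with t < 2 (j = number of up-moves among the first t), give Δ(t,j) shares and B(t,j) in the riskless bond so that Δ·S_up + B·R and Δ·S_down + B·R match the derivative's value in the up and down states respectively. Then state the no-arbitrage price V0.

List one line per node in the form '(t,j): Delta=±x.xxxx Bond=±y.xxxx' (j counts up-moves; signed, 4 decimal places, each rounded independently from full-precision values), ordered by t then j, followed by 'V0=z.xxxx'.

Since d<R<u, set p* = (R−d)/(u−d) = 0.8571; price each node as the discounted p*-expectation of its children.
Terminal payoffs: V(2,0)=12.7061, V(2,1)=0.0000, V(2,2)=0.0000
Node (1,0) S=34.1700: V=(p*·0.0000+(1−p*)·12.7061)/1.03=1.7623; Δ=(0.0000−12.7061)/(37.2453−22.8939)=-0.8854; B=V−Δ·S=32.0149
Node (1,1) S=55.5900: V=(p*·0.0000+(1−p*)·0.0000)/1.03=0.0000; Δ=(0.0000−0.0000)/(60.5931−37.2453)=0.0000; B=V−Δ·S=0.0000
Node (0,0) S=51.0000: V=(p*·0.0000+(1−p*)·1.7623)/1.03=0.2444; Δ=(0.0000−1.7623)/(55.5900−34.1700)=-0.0823; B=V−Δ·S=4.4403
The time-0 hedge costs 0.2444, which is the no-arbitrage price.

(0,0): Delta=-0.0823 Bond=4.4403
(1,0): Delta=-0.8854 Bond=32.0149
(1,1): Delta=0.0000 Bond=0.0000
V0=0.2444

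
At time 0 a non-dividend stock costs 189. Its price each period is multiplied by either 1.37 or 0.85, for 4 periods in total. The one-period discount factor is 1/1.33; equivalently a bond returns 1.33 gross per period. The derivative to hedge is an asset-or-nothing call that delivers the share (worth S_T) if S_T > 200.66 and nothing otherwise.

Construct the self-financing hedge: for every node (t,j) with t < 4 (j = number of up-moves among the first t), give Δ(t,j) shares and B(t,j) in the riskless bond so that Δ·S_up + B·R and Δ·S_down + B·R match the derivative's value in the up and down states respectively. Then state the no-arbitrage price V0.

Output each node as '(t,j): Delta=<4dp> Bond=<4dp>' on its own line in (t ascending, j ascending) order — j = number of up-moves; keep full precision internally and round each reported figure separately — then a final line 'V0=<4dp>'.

No-arbitrage ⇒ martingale measure with p* = (R−d)/(u−d) = 0.9231.
Payoff layer (t=4): V(4,0)=0.0000, V(4,1)=0.0000, V(4,2)=256.2954, V(4,3)=413.0879, V(4,4)=665.8004
  t=3,j=0: stock 116.0696 → up 159.0154 (V=0.0000), down 98.6592 (V=0.0000). Price 0.0000; hedge Δ=0.0000, bond B=0.0000.
  t=3,j=1: stock 187.0769 → up 256.2954 (V=256.2954), down 159.0154 (V=0.0000). Price 177.8800; hedge Δ=2.6346, bond B=-314.9958.
  t=3,j=2: stock 301.5240 → up 413.0879 (V=413.0879), down 256.2954 (V=256.2954). Price 301.5240; hedge Δ=1.0000, bond B=0.0000.
  t=3,j=3: stock 485.9857 → up 665.8004 (V=665.8004), down 413.0879 (V=413.0879). Price 485.9857; hedge Δ=1.0000, bond B=0.0000.
  t=2,j=0: stock 136.5525 → up 187.0769 (V=177.8800), down 116.0696 (V=0.0000). Price 123.4563; hedge Δ=2.5051, bond B=-218.6206.
  t=2,j=1: stock 220.0905 → up 301.5240 (V=301.5240), down 187.0769 (V=177.8800). Price 219.5586; hedge Δ=1.0804, bond B=-18.2184.
  t=2,j=2: stock 354.7341 → up 485.9857 (V=485.9857), down 301.5240 (V=301.5240). Price 354.7341; hedge Δ=1.0000, bond B=0.0000.
  t=1,j=0: stock 160.6500 → up 220.0905 (V=219.5586), down 136.5525 (V=123.4563). Price 159.5234; hedge Δ=1.1504, bond B=-25.2887.
  t=1,j=1: stock 258.9300 → up 354.7341 (V=354.7341), down 220.0905 (V=219.5586). Price 258.8992; hedge Δ=1.0040, bond B=-1.0537.
  t=0,j=0: stock 189.0000 → up 258.9300 (V=258.8992), down 160.6500 (V=159.5234). Price 188.9135; hedge Δ=1.0112, bond B=-2.1939.
The time-0 hedge costs 188.9135, which is the no-arbitrage price.

(0,0): Delta=1.0112 Bond=-2.1939
(1,0): Delta=1.1504 Bond=-25.2887
(1,1): Delta=1.0040 Bond=-1.0537
(2,0): Delta=2.5051 Bond=-218.6206
(2,1): Delta=1.0804 Bond=-18.2184
(2,2): Delta=1.0000 Bond=0.0000
(3,0): Delta=0.0000 Bond=0.0000
(3,1): Delta=2.6346 Bond=-314.9958
(3,2): Delta=1.0000 Bond=0.0000
(3,3): Delta=1.0000 Bond=0.0000
V0=188.9135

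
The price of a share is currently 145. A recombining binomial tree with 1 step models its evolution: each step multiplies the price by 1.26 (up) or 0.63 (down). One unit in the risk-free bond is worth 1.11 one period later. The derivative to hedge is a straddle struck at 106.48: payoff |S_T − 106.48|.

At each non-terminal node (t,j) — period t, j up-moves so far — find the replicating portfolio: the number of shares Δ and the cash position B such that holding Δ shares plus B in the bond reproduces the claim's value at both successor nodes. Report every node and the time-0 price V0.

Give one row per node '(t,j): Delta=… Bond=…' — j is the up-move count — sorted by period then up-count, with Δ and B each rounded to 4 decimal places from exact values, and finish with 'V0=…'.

(0,0): Delta=0.6687 Bond=-41.4054
V0=55.5628

Risk-neutral probability p* = (R−d)/(u−d) = (1.11−0.63)/(1.26−0.63) = 0.7619.
Payoff layer (t=1): V(1,0)=15.1300, V(1,1)=76.2200
  t=0,j=0: stock 145.0000 → up 182.7000 (V=76.2200), down 91.3500 (V=15.1300). Price 55.5628; hedge Δ=0.6687, bond B=-41.4054.
Self-financing check: at every node Δ·S+B equals the discounted successor values.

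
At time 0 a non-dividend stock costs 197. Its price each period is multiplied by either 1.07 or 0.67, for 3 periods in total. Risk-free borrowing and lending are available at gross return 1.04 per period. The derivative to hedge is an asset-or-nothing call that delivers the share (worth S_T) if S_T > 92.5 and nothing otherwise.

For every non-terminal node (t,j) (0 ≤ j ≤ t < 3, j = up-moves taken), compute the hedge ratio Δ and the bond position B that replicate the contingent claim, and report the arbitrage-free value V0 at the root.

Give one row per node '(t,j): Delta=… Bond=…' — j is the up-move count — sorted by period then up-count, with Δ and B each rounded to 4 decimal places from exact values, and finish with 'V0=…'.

(0,0): Delta=1.0039 Bond=-0.7926
(1,0): Delta=1.0809 Bond=-10.9903
(1,1): Delta=1.0000 Bond=0.0000
(2,0): Delta=2.6750 Bond=-152.3986
(2,1): Delta=1.0000 Bond=0.0000
(2,2): Delta=1.0000 Bond=0.0000
V0=196.9778

Under the risk-neutral measure, an up-move has probability p* = (R−d)/(u−d) = 0.9250 and values discount at R = 1.04.
Terminal payoffs: V(3,0)=0.0000, V(3,1)=94.6236, V(3,2)=151.1154, V(3,3)=241.3335
(2,0): S=88.4333. Δ = (V_up−V_dn)/(S_up−S_dn) = (94.6236−0.0000)/(94.6236−59.2503) = 2.6750. V = [p*·94.6236 + (1−p*)·0.0000]/1.04 = 84.1604. B = V − Δ·S = -152.3986.
(2,1): S=141.2293. Δ = (V_up−V_dn)/(S_up−S_dn) = (151.1154−94.6236)/(151.1154−94.6236) = 1.0000. V = [p*·151.1154 + (1−p*)·94.6236]/1.04 = 141.2293. B = V − Δ·S = 0.0000.
(2,2): S=225.5453. Δ = (V_up−V_dn)/(S_up−S_dn) = (241.3335−151.1154)/(241.3335−151.1154) = 1.0000. V = [p*·241.3335 + (1−p*)·151.1154]/1.04 = 225.5453. B = V − Δ·S = 0.0000.
(1,0): S=131.9900. Δ = (V_up−V_dn)/(S_up−S_dn) = (141.2293−84.1604)/(141.2293−88.4333) = 1.0809. V = [p*·141.2293 + (1−p*)·84.1604]/1.04 = 131.6819. B = V − Δ·S = -10.9903.
(1,1): S=210.7900. Δ = (V_up−V_dn)/(S_up−S_dn) = (225.5453−141.2293)/(225.5453−141.2293) = 1.0000. V = [p*·225.5453 + (1−p*)·141.2293]/1.04 = 210.7900. B = V − Δ·S = 0.0000.
(0,0): S=197.0000. Δ = (V_up−V_dn)/(S_up−S_dn) = (210.7900−131.6819)/(210.7900−131.9900) = 1.0039. V = [p*·210.7900 + (1−p*)·131.6819]/1.04 = 196.9778. B = V − Δ·S = -0.7926.
Each (Δ,B) replicates both successor values, so the strategy is self-financing and V0 is arbitrage-free.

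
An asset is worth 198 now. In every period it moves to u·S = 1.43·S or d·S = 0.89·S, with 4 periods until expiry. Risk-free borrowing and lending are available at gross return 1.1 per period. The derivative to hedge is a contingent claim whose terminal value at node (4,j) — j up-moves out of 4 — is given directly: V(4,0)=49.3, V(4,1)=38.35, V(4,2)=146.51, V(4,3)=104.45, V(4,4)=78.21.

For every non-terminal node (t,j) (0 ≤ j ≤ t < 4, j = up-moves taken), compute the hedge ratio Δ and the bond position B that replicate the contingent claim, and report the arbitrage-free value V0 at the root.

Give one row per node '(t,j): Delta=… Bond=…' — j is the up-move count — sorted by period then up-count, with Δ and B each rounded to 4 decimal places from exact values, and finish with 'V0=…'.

(0,0): Delta=0.2208 Bond=15.6673
(1,0): Delta=0.3557 Bond=-6.5438
(1,1): Delta=0.0888 Bond=54.5993
(2,0): Delta=0.3797 Bond=-10.9539
(2,1): Delta=0.3323 Bond=-1.2963
(2,2): Delta=-0.1493 Bond=156.4749
(3,0): Delta=-0.1453 Bond=61.2247
(3,1): Delta=0.8931 Bond=-127.1943
(3,2): Delta=-0.2161 Bond=196.2101
(3,3): Delta=-0.0839 Bond=134.2704
V0=59.3845

No-arbitrage ⇒ martingale measure with p* = (R−d)/(u−d) = 0.3889.
Payoff layer (t=4): V(4,0)=49.3000, V(4,1)=38.3500, V(4,2)=146.5100, V(4,3)=104.4500, V(4,4)=78.2100
  t=3,j=0: stock 139.5839 → up 199.6049 (V=38.3500), down 124.2296 (V=49.3000). Price 40.9470; hedge Δ=-0.1453, bond B=61.2247.
  t=3,j=1: stock 224.2752 → up 320.7135 (V=146.5100), down 199.6049 (V=38.3500). Price 73.1020; hedge Δ=0.8931, bond B=-127.1943.
  t=3,j=2: stock 360.3523 → up 515.3038 (V=104.4500), down 320.7135 (V=146.5100). Price 118.3212; hedge Δ=-0.2161, bond B=196.2101.
  t=3,j=3: stock 578.9930 → up 827.9600 (V=78.2100), down 515.3038 (V=104.4500). Price 85.6778; hedge Δ=-0.0839, bond B=134.2704.
  t=2,j=0: stock 156.8358 → up 224.2752 (V=73.1020), down 139.5839 (V=40.9470). Price 48.5925; hedge Δ=0.3797, bond B=-10.9539.
  t=2,j=1: stock 251.9946 → up 360.3523 (V=118.3212), down 224.2752 (V=73.1020). Price 82.4430; hedge Δ=0.3323, bond B=-1.2963.
  t=2,j=2: stock 404.8902 → up 578.9930 (V=85.6778), down 360.3523 (V=118.3212). Price 96.0241; hedge Δ=-0.1493, bond B=156.4749.
  t=1,j=0: stock 176.2200 → up 251.9946 (V=82.4430), down 156.8358 (V=48.5925). Price 56.1423; hedge Δ=0.3557, bond B=-6.5438.
  t=1,j=1: stock 283.1400 → up 404.8902 (V=96.0241), down 251.9946 (V=82.4430). Price 79.7496; hedge Δ=0.0888, bond B=54.5993.
  t=0,j=0: stock 198.0000 → up 283.1400 (V=79.7496), down 176.2200 (V=56.1423). Price 59.3845; hedge Δ=0.2208, bond B=15.6673.
Self-financing check: at every node Δ·S+B equals the discounted successor values.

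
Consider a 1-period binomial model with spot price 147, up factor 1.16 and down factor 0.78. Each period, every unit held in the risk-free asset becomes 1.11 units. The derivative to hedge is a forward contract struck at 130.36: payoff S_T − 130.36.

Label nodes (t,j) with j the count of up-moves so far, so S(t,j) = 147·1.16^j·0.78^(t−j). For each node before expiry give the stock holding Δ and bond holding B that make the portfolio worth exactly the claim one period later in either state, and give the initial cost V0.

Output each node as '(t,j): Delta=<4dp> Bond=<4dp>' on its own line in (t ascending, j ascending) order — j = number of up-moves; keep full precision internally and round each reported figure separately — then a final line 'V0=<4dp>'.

No-arbitrage ⇒ martingale measure with p* = (R−d)/(u−d) = 0.8684.
Payoff layer (t=1): V(1,0)=-15.7000, V(1,1)=40.1600
(0,0): S=147.0000. Δ = (V_up−V_dn)/(S_up−S_dn) = (40.1600−-15.7000)/(170.5200−114.6600) = 1.0000. V = [p*·40.1600 + (1−p*)·-15.7000]/1.11 = 29.5586. B = V − Δ·S = -117.4414.
Self-financing check: at every node Δ·S+B equals the discounted successor values.

(0,0): Delta=1.0000 Bond=-117.4414
V0=29.5586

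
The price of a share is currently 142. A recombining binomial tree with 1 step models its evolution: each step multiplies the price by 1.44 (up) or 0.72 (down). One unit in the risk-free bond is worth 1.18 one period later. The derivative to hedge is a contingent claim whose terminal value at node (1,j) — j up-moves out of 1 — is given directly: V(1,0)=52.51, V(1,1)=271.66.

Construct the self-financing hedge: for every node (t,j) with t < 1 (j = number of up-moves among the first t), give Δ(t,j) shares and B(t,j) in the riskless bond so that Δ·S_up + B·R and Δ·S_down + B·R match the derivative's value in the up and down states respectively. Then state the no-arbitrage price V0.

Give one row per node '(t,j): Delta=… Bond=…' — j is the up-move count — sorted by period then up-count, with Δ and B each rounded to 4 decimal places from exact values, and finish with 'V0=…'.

(0,0): Delta=2.1435 Bond=-141.2203
V0=163.1547

The replicating-portfolio and risk-neutral prices coincide; use p* = (1.18−0.72)/(1.44−0.72) = 0.6389 for the latter.
At expiry t=1: V(1,0)=52.5100, V(1,1)=271.6600
Node (0,0) S=142.0000: V=(p*·271.6600+(1−p*)·52.5100)/1.18=163.1547; Δ=(271.6600−52.5100)/(204.4800−102.2400)=2.1435; B=V−Δ·S=-141.2203
Self-financing check: at every node Δ·S+B equals the discounted successor values.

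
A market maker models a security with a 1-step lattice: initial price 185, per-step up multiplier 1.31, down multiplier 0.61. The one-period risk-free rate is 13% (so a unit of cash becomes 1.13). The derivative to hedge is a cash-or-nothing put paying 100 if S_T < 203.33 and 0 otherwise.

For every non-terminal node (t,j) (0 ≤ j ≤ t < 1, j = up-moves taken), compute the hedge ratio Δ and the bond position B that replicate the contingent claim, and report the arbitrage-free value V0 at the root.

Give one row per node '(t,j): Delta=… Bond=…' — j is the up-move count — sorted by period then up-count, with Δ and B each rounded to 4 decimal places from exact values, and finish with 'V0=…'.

Risk-neutral probability p* = (R−d)/(u−d) = (1.13−0.61)/(1.31−0.61) = 0.7429.
Terminal values V(1,·): V(1,0)=100.0000, V(1,1)=0.0000
(0,0): S=185.0000. Δ = (V_up−V_dn)/(S_up−S_dn) = (0.0000−100.0000)/(242.3500−112.8500) = -0.7722. V = [p*·0.0000 + (1−p*)·100.0000]/1.13 = 22.7560. B = V − Δ·S = 165.6131.
Each (Δ,B) replicates both successor values, so the strategy is self-financing and V0 is arbitrage-free.

(0,0): Delta=-0.7722 Bond=165.6131
V0=22.7560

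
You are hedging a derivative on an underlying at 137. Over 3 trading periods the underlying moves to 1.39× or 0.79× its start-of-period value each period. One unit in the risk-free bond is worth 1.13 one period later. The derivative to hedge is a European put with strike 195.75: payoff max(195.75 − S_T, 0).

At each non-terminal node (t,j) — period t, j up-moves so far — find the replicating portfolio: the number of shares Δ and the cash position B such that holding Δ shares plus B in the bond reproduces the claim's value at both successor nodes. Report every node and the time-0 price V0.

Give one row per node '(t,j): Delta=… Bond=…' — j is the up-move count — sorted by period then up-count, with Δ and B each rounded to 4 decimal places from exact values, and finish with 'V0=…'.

Since d<R<u, set p* = (R−d)/(u−d) = 0.5667; price each node as the discounted p*-expectation of its children.
At expiry t=3: V(3,0)=128.2037, V(3,1)=76.9026, V(3,2)=0.0000, V(3,3)=0.0000
  t=2,j=0: stock 85.5017 → up 118.8474 (V=76.9026), down 67.5463 (V=128.2037). Price 87.7284; hedge Δ=-1.0000, bond B=173.2301.
  t=2,j=1: stock 150.4397 → up 209.1112 (V=0.0000), down 118.8474 (V=76.9026). Price 29.4907; hedge Δ=-0.8520, bond B=157.6617.
  t=2,j=2: stock 264.6977 → up 367.9298 (V=0.0000), down 209.1112 (V=0.0000). Price 0.0000; hedge Δ=0.0000, bond B=0.0000.
  t=1,j=0: stock 108.2300 → up 150.4397 (V=29.4907), down 85.5017 (V=87.7284). Price 48.4310; hedge Δ=-0.8968, bond B=145.4938.
  t=1,j=1: stock 190.4300 → up 264.6977 (V=0.0000), down 150.4397 (V=29.4907). Price 11.3091; hedge Δ=-0.2581, bond B=60.4603.
  t=0,j=0: stock 137.0000 → up 190.4300 (V=11.3091), down 108.2300 (V=48.4310). Price 24.2436; hedge Δ=-0.4516, bond B=86.1134.
Check: Δ(0,0)·S0 + B(0,0) = 24.2436 = V0.

(0,0): Delta=-0.4516 Bond=86.1134
(1,0): Delta=-0.8968 Bond=145.4938
(1,1): Delta=-0.2581 Bond=60.4603
(2,0): Delta=-1.0000 Bond=173.2301
(2,1): Delta=-0.8520 Bond=157.6617
(2,2): Delta=0.0000 Bond=0.0000
V0=24.2436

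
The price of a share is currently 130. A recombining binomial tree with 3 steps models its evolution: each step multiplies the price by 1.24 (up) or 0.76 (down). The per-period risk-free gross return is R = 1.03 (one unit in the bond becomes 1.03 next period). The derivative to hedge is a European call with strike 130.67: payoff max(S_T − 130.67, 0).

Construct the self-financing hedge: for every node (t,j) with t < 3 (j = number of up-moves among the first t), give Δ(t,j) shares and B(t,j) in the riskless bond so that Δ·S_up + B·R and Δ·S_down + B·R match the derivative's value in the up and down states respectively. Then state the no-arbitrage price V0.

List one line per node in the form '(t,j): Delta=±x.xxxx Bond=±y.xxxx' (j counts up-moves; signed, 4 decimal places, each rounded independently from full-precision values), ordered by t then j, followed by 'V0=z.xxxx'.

(0,0): Delta=0.6165 Bond=-52.9875
(1,0): Delta=0.2446 Bond=-17.8351
(1,1): Delta=0.7938 Bond=-83.1543
(2,0): Delta=0.0000 Bond=0.0000
(2,1): Delta=0.3613 Bond=-32.6580
(2,2): Delta=1.0000 Bond=-126.8641
V0=27.1615

The replicating-portfolio and risk-neutral prices coincide; use p* = (1.03−0.76)/(1.24−0.76) = 0.5625 for the latter.
Terminal payoffs: V(3,0)=0.0000, V(3,1)=0.0000, V(3,2)=21.2449, V(3,3)=117.1911
(2,0): S=75.0880. Δ = (V_up−V_dn)/(S_up−S_dn) = (0.0000−0.0000)/(93.1091−57.0669) = 0.0000. V = [p*·0.0000 + (1−p*)·0.0000]/1.03 = 0.0000. B = V − Δ·S = 0.0000.
(2,1): S=122.5120. Δ = (V_up−V_dn)/(S_up−S_dn) = (21.2449−0.0000)/(151.9149−93.1091) = 0.3613. V = [p*·21.2449 + (1−p*)·0.0000]/1.03 = 11.6022. B = V − Δ·S = -32.6580.
(2,2): S=199.8880. Δ = (V_up−V_dn)/(S_up−S_dn) = (117.1911−21.2449)/(247.8611−151.9149) = 1.0000. V = [p*·117.1911 + (1−p*)·21.2449]/1.03 = 73.0239. B = V − Δ·S = -126.8641.
(1,0): S=98.8000. Δ = (V_up−V_dn)/(S_up−S_dn) = (11.6022−0.0000)/(122.5120−75.0880) = 0.2446. V = [p*·11.6022 + (1−p*)·0.0000]/1.03 = 6.3361. B = V − Δ·S = -17.8351.
(1,1): S=161.2000. Δ = (V_up−V_dn)/(S_up−S_dn) = (73.0239−11.6022)/(199.8880−122.5120) = 0.7938. V = [p*·73.0239 + (1−p*)·11.6022]/1.03 = 44.8077. B = V − Δ·S = -83.1543.
(0,0): S=130.0000. Δ = (V_up−V_dn)/(S_up−S_dn) = (44.8077−6.3361)/(161.2000−98.8000) = 0.6165. V = [p*·44.8077 + (1−p*)·6.3361]/1.03 = 27.1615. B = V − Δ·S = -52.9875.
Root portfolio cost Δ·130+B reproduces V0=27.1615.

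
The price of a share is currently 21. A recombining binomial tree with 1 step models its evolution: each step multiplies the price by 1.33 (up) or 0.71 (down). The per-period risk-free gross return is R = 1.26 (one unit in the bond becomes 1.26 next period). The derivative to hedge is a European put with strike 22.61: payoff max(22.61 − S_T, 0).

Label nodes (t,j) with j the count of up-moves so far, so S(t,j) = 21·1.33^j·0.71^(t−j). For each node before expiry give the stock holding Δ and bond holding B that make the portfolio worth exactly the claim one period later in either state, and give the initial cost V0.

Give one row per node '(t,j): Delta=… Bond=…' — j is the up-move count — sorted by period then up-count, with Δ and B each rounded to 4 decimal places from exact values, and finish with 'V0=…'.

(0,0): Delta=-0.5914 Bond=13.1093
V0=0.6900

Under the risk-neutral measure, an up-move has probability p* = (R−d)/(u−d) = 0.8871 and values discount at R = 1.26.
At expiry t=1: V(1,0)=7.7000, V(1,1)=0.0000
Node (0,0) S=21.0000: V=(p*·0.0000+(1−p*)·7.7000)/1.26=0.6900; Δ=(0.0000−7.7000)/(27.9300−14.9100)=-0.5914; B=V−Δ·S=13.1093
Root portfolio cost Δ·21+B reproduces V0=0.6900.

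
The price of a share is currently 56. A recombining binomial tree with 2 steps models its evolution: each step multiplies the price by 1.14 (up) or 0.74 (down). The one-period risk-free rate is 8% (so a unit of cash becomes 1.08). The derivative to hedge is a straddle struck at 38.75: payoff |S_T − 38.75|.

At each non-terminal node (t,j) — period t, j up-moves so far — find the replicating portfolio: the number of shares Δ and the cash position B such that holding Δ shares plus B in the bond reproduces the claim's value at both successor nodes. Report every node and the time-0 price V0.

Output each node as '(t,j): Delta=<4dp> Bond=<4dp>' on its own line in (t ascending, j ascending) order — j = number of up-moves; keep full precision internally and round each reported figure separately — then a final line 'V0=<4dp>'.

Risk-neutral probability p* = (R−d)/(u−d) = (1.08−0.74)/(1.14−0.74) = 0.8500.
Terminal payoffs: V(2,0)=8.0844, V(2,1)=8.4916, V(2,2)=34.0276
Node (1,0) S=41.4400: V=(p*·8.4916+(1−p*)·8.0844)/1.08=7.8060; Δ=(8.4916−8.0844)/(47.2416−30.6656)=0.0246; B=V−Δ·S=6.7880
Node (1,1) S=63.8400: V=(p*·34.0276+(1−p*)·8.4916)/1.08=27.9604; Δ=(34.0276−8.4916)/(72.7776−47.2416)=1.0000; B=V−Δ·S=-35.8796
Node (0,0) S=56.0000: V=(p*·27.9604+(1−p*)·7.8060)/1.08=23.0900; Δ=(27.9604−7.8060)/(63.8400−41.4400)=0.8997; B=V−Δ·S=-27.2958
Root portfolio cost Δ·56+B reproduces V0=23.0900.

(0,0): Delta=0.8997 Bond=-27.2958
(1,0): Delta=0.0246 Bond=6.7880
(1,1): Delta=1.0000 Bond=-35.8796
V0=23.0900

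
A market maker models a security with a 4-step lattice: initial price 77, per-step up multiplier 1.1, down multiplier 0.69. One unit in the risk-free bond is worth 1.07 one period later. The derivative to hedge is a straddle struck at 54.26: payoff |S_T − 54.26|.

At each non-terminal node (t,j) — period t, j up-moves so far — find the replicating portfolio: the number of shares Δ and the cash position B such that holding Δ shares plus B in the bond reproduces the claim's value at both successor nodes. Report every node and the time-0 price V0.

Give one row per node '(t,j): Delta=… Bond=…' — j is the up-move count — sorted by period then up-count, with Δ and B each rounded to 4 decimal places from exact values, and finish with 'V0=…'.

(0,0): Delta=0.8905 Bond=-32.4866
(1,0): Delta=0.1336 Bond=5.4533
(1,1): Delta=0.9280 Bond=-37.9355
(2,0): Delta=-1.0000 Bond=47.3928
(2,1): Delta=0.1897 Bond=2.5541
(2,2): Delta=0.9645 Bond=-43.9971
(3,0): Delta=-1.0000 Bond=50.7103
(3,1): Delta=-1.0000 Bond=50.7103
(3,2): Delta=0.2487 Bond=-1.0548
(3,3): Delta=1.0000 Bond=-50.7103
V0=36.0824

Under the risk-neutral measure, an up-move has probability p* = (R−d)/(u−d) = 0.9268 and values discount at R = 1.07.
Terminal values V(4,·): V(4,0)=36.8063, V(4,1)=26.4353, V(4,2)=9.9018, V(4,3)=16.4560, V(4,4)=58.4757
  t=3,j=0: stock 25.2952 → up 27.8247 (V=26.4353), down 17.4537 (V=36.8063). Price 25.4151; hedge Δ=-1.0000, bond B=50.7103.
  t=3,j=1: stock 40.3257 → up 44.3582 (V=9.9018), down 27.8247 (V=26.4353). Price 10.3846; hedge Δ=-1.0000, bond B=50.7103.
  t=3,j=2: stock 64.2873 → up 70.7160 (V=16.4560), down 44.3582 (V=9.9018). Price 14.9313; hedge Δ=0.2487, bond B=-1.0548.
  t=3,j=3: stock 102.4870 → up 112.7357 (V=58.4757), down 70.7160 (V=16.4560). Price 51.7767; hedge Δ=1.0000, bond B=-50.7103.
  t=2,j=0: stock 36.6597 → up 40.3257 (V=10.3846), down 25.2952 (V=25.4151). Price 10.7331; hedge Δ=-1.0000, bond B=47.3928.
  t=2,j=1: stock 58.4430 → up 64.2873 (V=14.9313), down 40.3257 (V=10.3846). Price 13.6435; hedge Δ=0.1897, bond B=2.5541.
  t=2,j=2: stock 93.1700 → up 102.4870 (V=51.7767), down 64.2873 (V=14.9313). Price 45.8698; hedge Δ=0.9645, bond B=-43.9971.
  t=1,j=0: stock 53.1300 → up 58.4430 (V=13.6435), down 36.6597 (V=10.7331). Price 12.5519; hedge Δ=0.1336, bond B=5.4533.
  t=1,j=1: stock 84.7000 → up 93.1700 (V=45.8698), down 58.4430 (V=13.6435). Price 40.6652; hedge Δ=0.9280, bond B=-37.9355.
  t=0,j=0: stock 77.0000 → up 84.7000 (V=40.6652), down 53.1300 (V=12.5519). Price 36.0824; hedge Δ=0.8905, bond B=-32.4866.
Check: Δ(0,0)·S0 + B(0,0) = 36.0824 = V0.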